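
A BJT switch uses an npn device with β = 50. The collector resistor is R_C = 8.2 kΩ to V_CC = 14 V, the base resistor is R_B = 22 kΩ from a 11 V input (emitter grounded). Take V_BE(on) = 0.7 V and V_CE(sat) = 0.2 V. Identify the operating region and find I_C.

Assume active: I_B = (11 − 0.7)/22 = 0.468 mA, giving I_C = β·I_B = 23.4 mA.
But then V_CE = 14 − 23.4×8.2 = -178 V < V_CE(sat) = 0.2 V — impossible in the active region.
So the transistor is saturated. With V_CE = 0.2 V, I_C = (V_CC − 0.2)/R_C = 13.8/8.2 = 1.68 mA.
Check: β·I_B = 23.4 mA > I_C = 1.68 mA, confirming saturation.

saturation; I_C ≈ 1.7 mA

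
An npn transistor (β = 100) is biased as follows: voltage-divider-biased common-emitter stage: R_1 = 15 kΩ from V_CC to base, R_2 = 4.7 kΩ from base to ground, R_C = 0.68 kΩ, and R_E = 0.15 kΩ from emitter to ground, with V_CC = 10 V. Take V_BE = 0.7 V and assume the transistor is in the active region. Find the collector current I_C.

Thevenize the base divider: V_Th = V_CC·R_2/(R_1+R_2) = 10×4.7/19.7 = 2.39 V, R_Th = R_1‖R_2 = 3.58 kΩ.
Base-emitter loop: V_Th = I_B·R_Th + V_BE + (β+1)I_B·R_E, so I_B = (2.39 − 0.7) / (3.58 + 101×0.15) = 0.09 mA.
I_C = β·I_B = 100×0.09 = 9 mA, and I_E = (β+1)I_B = 9.09 mA.
V_CE = V_CC − I_C·R_C − I_E·R_E = 10 − 9×0.68 − 9.09×0.15 = 2.52 V.
V_CE = 2.52 V > 0.2 V confirms active-region operation.

I_C ≈ 9 mA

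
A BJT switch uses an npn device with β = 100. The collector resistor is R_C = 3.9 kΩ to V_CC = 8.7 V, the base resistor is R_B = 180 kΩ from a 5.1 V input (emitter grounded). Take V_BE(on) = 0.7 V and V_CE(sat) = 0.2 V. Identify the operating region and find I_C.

Assume active: I_B = (5.1 − 0.7)/180 = 0.0244 mA, giving I_C = β·I_B = 2.44 mA.
But then V_CE = 8.7 − 2.44×3.9 = -0.833 V < V_CE(sat) = 0.2 V — impossible in the active region.
So the transistor is saturated. With V_CE = 0.2 V, I_C = (V_CC − 0.2)/R_C = 8.5/3.9 = 2.18 mA.
Check: β·I_B = 2.44 mA > I_C = 2.18 mA, confirming saturation.

saturation; I_C ≈ 2.2 mA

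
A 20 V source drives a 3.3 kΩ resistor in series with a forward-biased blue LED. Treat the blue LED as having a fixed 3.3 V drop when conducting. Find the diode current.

KVL around the loop: 20 = V_D + I·R = 3.3 + I × 3.3 kΩ.
So I = (20 − 3.3) / 3.3 kΩ = 16.7 / 3.3 = 5.06 mA.

I ≈ 5.1 mA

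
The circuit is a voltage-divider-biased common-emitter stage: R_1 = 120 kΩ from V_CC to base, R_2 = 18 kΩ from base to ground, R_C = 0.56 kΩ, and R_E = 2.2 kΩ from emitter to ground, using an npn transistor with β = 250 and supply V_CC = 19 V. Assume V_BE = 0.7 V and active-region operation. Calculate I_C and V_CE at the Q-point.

I_C ≈ 0.78 mA, V_CE ≈ 17 V

Thevenize the base divider: V_Th = V_CC·R_2/(R_1+R_2) = 19×18/138 = 2.48 V, R_Th = R_1‖R_2 = 15.7 kΩ.
Base-emitter loop: V_Th = I_B·R_Th + V_BE + (β+1)I_B·R_E, so I_B = (2.48 − 0.7) / (15.7 + 251×2.2) = 0.00313 mA.
I_C = β·I_B = 250×0.00313 = 0.783 mA, and I_E = (β+1)I_B = 0.786 mA.
V_CE = V_CC − I_C·R_C − I_E·R_E = 19 − 0.783×0.56 − 0.786×2.2 = 16.8 V.
V_CE = 16.8 V > 0.2 V confirms active-region operation.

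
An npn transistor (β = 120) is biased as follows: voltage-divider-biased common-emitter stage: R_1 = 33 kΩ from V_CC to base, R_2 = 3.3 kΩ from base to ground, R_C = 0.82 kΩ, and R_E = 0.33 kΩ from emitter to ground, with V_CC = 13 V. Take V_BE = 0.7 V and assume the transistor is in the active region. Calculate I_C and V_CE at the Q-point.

I_C ≈ 1.3 mA, V_CE ≈ 11 V

Thevenize the base divider: V_Th = V_CC·R_2/(R_1+R_2) = 13×3.3/36.3 = 1.18 V, R_Th = R_1‖R_2 = 3 kΩ.
Base-emitter loop: V_Th = I_B·R_Th + V_BE + (β+1)I_B·R_E, so I_B = (1.18 − 0.7) / (3 + 121×0.33) = 0.0112 mA.
I_C = β·I_B = 120×0.0112 = 1.35 mA, and I_E = (β+1)I_B = 1.36 mA.
V_CE = V_CC − I_C·R_C − I_E·R_E = 13 − 1.35×0.82 − 1.36×0.33 = 11.4 V.
V_CE = 11.4 V > 0.2 V confirms active-region operation.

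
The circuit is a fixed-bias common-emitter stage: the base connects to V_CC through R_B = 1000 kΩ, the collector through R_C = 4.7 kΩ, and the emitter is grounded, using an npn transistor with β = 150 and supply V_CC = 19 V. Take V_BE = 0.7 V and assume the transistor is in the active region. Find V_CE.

V_CE ≈ 6.1 V

Base loop: V_CC = I_B·R_B + V_BE, so I_B = (19 − 0.7)/1000 kΩ = 0.0183 mA.
In the active region I_C = β·I_B = 150 × 0.0183 = 2.75 mA.
Collector loop: V_CE = V_CC − I_C·R_C = 19 − 2.75×4.7 = 6.1 V.
Since V_CE = 6.1 V > V_CE(sat) ≈ 0.2 V, the transistor is in the active region as assumed.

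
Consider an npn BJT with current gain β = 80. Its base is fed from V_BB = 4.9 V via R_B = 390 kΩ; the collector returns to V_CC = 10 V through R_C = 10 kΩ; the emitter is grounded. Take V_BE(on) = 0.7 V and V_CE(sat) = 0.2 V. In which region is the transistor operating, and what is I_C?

Assume active. Base-emitter loop: I_B = (V_BB − V_BE)/R_B = (4.9 − 0.7)/390 = 0.0108 mA.
I_C = β·I_B = 80×0.0108 = 0.862 mA.
V_CE = V_CC − I_C·R_C = 10 − 0.862×10 = 1.38 V > V_CE(sat), so the active-region assumption holds.

active; I_C ≈ 0.86 mA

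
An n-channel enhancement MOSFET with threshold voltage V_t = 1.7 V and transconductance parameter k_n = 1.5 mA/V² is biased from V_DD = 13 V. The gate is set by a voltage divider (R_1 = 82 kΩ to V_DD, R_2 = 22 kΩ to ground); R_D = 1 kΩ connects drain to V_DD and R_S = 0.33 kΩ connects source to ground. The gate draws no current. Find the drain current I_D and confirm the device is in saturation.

V_G = V_DD·R_2/(R_1+R_2) = 13×22/104 = 2.75 V.
Assume saturation: I_D = (k_n/2)(V_GS − V_t)² with V_GS = V_G − I_D·R_S = 2.75 − 0.33·I_D.
Substituting gives 0.0817·I_D² − 1.52·I_D + 0.827 = 0, with roots I_D = 0.561 or 18 mA.
The root I_D = 18 mA gives V_GS = -3.21 V ≤ V_t, so take I_D = 0.561 mA.
Then V_GS = 2.56 V and V_DS = V_DD − I_D(R_D+R_S) = 13 − 0.561×1.33 = 12.3 V.
Saturation requires V_DS ≥ V_GS − V_t = 0.865 V; 12.3 ≥ 0.865 ✓.

I_D ≈ 0.56 mA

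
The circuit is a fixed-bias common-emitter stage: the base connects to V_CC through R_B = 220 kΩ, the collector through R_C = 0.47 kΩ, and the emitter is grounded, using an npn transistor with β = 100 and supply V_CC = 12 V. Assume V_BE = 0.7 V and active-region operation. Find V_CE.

Base loop: V_CC = I_B·R_B + V_BE, so I_B = (12 − 0.7)/220 kΩ = 0.0514 mA.
In the active region I_C = β·I_B = 100 × 0.0514 = 5.14 mA.
Collector loop: V_CE = V_CC − I_C·R_C = 12 − 5.14×0.47 = 9.59 V.
Since V_CE = 9.59 V > V_CE(sat) ≈ 0.2 V, the transistor is in the active region as assumed.

V_CE ≈ 9.6 V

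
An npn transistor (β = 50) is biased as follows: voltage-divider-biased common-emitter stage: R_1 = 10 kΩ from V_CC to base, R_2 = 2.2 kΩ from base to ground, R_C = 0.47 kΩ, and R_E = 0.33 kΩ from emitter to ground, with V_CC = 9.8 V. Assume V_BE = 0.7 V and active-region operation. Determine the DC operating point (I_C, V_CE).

Thevenize the base divider: V_Th = V_CC·R_2/(R_1+R_2) = 9.8×2.2/12.2 = 1.77 V, R_Th = R_1‖R_2 = 1.8 kΩ.
Base-emitter loop: V_Th = I_B·R_Th + V_BE + (β+1)I_B·R_E, so I_B = (1.77 − 0.7) / (1.8 + 51×0.33) = 0.0573 mA.
I_C = β·I_B = 50×0.0573 = 2.86 mA, and I_E = (β+1)I_B = 2.92 mA.
V_CE = V_CC − I_C·R_C − I_E·R_E = 9.8 − 2.86×0.47 − 2.92×0.33 = 7.49 V.
V_CE = 7.49 V > 0.2 V confirms active-region operation.

I_C ≈ 2.9 mA, V_CE ≈ 7.5 V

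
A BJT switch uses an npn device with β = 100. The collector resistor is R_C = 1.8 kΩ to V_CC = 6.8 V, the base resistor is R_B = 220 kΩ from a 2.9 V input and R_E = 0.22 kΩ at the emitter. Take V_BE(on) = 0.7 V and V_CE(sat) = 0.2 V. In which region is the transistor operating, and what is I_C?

active; I_C ≈ 0.91 mA

Assume active. Base-emitter loop: I_B = (V_BB − V_BE)/(R_B + (β+1)R_E) = (2.9 − 0.7)/(220 + 101×0.22) = 0.00908 mA.
I_C = β·I_B = 100×0.00908 = 0.908 mA.
V_CE = V_CC − I_C·R_C − I_E·R_E = 6.8 − 0.908×1.8 − 0.917×0.22 = 4.96 V > V_CE(sat), so the active-region assumption holds.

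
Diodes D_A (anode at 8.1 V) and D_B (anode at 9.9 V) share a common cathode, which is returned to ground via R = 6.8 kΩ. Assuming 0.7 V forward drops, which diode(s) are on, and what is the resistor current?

Only D_B conducts; I_R ≈ 1.4 mA

Assume both conduct. Then node N would need to be at both 8.1−0.7 = 7.4 V and 9.9−0.7 = 9.2 V, which is impossible.
Assume only D_B conducts: V_N = 9.9 − 0.7 = 9.2 V, so I_R = 9.2/6.8 = 1.35 mA.
Check D_A: its anode-to-cathode voltage is 8.1 − 9.2 = -1.1 V < 0.7 V, so it is off. The assumption is consistent.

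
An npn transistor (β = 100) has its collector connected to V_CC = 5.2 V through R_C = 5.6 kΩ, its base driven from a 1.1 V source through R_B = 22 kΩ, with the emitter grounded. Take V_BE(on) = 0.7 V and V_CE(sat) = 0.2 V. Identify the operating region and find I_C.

Assume active: I_B = (1.1 − 0.7)/22 = 0.0182 mA, giving I_C = β·I_B = 1.82 mA.
But then V_CE = 5.2 − 1.82×5.6 = -4.98 V < V_CE(sat) = 0.2 V — impossible in the active region.
So the transistor is saturated. With V_CE = 0.2 V, I_C = (V_CC − 0.2)/R_C = 5/5.6 = 0.893 mA.
Check: β·I_B = 1.82 mA > I_C = 0.893 mA, confirming saturation.

saturation; I_C ≈ 0.89 mA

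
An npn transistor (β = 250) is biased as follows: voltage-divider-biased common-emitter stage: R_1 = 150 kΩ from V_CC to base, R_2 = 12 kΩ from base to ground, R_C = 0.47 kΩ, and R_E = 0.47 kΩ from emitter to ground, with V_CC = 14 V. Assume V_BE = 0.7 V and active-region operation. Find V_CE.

Thevenize the base divider: V_Th = V_CC·R_2/(R_1+R_2) = 14×12/162 = 1.04 V, R_Th = R_1‖R_2 = 11.1 kΩ.
Base-emitter loop: V_Th = I_B·R_Th + V_BE + (β+1)I_B·R_E, so I_B = (1.04 − 0.7) / (11.1 + 251×0.47) = 0.00261 mA.
I_C = β·I_B = 250×0.00261 = 0.653 mA, and I_E = (β+1)I_B = 0.655 mA.
V_CE = V_CC − I_C·R_C − I_E·R_E = 14 − 0.653×0.47 − 0.655×0.47 = 13.4 V.
V_CE = 13.4 V > 0.2 V confirms active-region operation.

V_CE ≈ 13 V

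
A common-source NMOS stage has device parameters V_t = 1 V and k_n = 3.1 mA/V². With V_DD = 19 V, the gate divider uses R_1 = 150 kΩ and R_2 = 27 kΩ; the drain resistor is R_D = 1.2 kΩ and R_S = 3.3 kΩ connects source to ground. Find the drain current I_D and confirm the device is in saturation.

V_G = V_DD·R_2/(R_1+R_2) = 19×27/177 = 2.9 V.
Assume saturation: I_D = (k_n/2)(V_GS − V_t)² with V_GS = V_G − I_D·R_S = 2.9 − 3.3·I_D.
Substituting gives 16.9·I_D² − 20.4·I_D + 5.59 = 0, with roots I_D = 0.418 or 0.792 mA.
The root I_D = 0.792 mA gives V_GS = 0.285 V ≤ V_t, so take I_D = 0.418 mA.
Then V_GS = 1.52 V and V_DS = V_DD − I_D(R_D+R_S) = 19 − 0.418×4.5 = 17.1 V.
Saturation requires V_DS ≥ V_GS − V_t = 0.519 V; 17.1 ≥ 0.519 ✓.

I_D ≈ 0.42 mA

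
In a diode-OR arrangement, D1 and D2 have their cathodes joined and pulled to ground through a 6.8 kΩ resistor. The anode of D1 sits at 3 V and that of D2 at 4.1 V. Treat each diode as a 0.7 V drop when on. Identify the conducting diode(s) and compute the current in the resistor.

Only D2 conducts; I_R ≈ 0.5 mA

Assume both conduct. Then node N would need to be at both 3−0.7 = 2.3 V and 4.1−0.7 = 3.4 V, which is impossible.
Assume only D2 conducts: V_N = 4.1 − 0.7 = 3.4 V, so I_R = 3.4/6.8 = 0.5 mA.
Check D1: its anode-to-cathode voltage is 3 − 3.4 = -0.4 V < 0.7 V, so it is off. The assumption is consistent.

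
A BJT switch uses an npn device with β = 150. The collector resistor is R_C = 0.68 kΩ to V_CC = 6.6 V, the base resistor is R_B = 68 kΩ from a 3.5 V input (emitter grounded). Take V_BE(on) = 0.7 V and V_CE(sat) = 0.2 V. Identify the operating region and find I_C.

active; I_C ≈ 6.2 mA

Assume active. Base-emitter loop: I_B = (V_BB − V_BE)/R_B = (3.5 − 0.7)/68 = 0.0412 mA.
I_C = β·I_B = 150×0.0412 = 6.18 mA.
V_CE = V_CC − I_C·R_C = 6.6 − 6.18×0.68 = 2.4 V > V_CE(sat), so the active-region assumption holds.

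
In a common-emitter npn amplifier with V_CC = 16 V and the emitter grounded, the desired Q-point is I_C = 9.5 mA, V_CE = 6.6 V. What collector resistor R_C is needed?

Collector loop: V_CC = I_C·R_C + V_CE.
R_C = (V_CC − V_CE)/I_C = (16 − 6.6)/9.5 = 0.989 kΩ.

R_C ≈ 0.99 kΩ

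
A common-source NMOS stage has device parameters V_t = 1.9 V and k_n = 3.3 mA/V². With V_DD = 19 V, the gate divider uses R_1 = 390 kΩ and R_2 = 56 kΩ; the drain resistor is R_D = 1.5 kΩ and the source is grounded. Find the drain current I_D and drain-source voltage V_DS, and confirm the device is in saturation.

V_G = V_DD·R_2/(R_1+R_2) = 19×56/446 = 2.39 V. With the source grounded, V_GS = V_G = 2.39 V.
Assume saturation: I_D = (k_n/2)(V_GS − V_t)² = (3.3/2)×(2.39 − 1.9)² = 1.65×0.486² = 0.389 mA.
V_DS = V_DD − I_D·R_D = 19 − 0.389×1.5 = 18.4 V.
Saturation requires V_DS ≥ V_GS − V_t = 0.486 V; 18.4 ≥ 0.486 ✓.

I_D ≈ 0.39 mA, V_DS ≈ 18 V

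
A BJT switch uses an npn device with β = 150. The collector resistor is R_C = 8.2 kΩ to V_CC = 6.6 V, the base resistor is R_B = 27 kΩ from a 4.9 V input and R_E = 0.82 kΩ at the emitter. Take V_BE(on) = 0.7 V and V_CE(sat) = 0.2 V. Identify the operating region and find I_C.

Assume active: I_B = (4.9 − 0.7)/(27 + 151×0.82) = 0.0278 mA, I_C = β·I_B = 4.18 mA.
Then V_CE = 6.6 − 4.18×8.2 − 4.21×0.82 = -31.1 V < 0.2 V — the active assumption fails.
Re-solve with V_CE = 0.2 V. KCL at the emitter: V_E/R_E = (V_BB−0.7−V_E)/R_B + (V_CC−0.2−V_E)/R_C, giving V_E = 0.679 V.
I_C = (V_CC − 0.2 − V_E)/R_C = (6.4 − 0.679)/8.2 = 0.698 mA.
Check: I_B = (4.2 − 0.679)/27 = 0.13 mA, and β·I_B = 19.6 mA > I_C, confirming saturation.

saturation; I_C ≈ 0.7 mA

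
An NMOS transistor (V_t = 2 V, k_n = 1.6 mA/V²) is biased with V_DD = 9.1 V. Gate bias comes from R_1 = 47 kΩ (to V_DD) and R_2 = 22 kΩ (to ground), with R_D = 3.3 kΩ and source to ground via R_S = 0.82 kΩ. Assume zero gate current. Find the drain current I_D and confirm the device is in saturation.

V_G = V_DD·R_2/(R_1+R_2) = 9.1×22/69 = 2.9 V.
Assume saturation: I_D = (k_n/2)(V_GS − V_t)² with V_GS = V_G − I_D·R_S = 2.9 − 0.82·I_D.
Substituting gives 0.538·I_D² − 2.18·I_D + 0.65 = 0, with roots I_D = 0.324 or 3.73 mA.
The root I_D = 3.73 mA gives V_GS = -0.16 V ≤ V_t, so take I_D = 0.324 mA.
Then V_GS = 2.64 V and V_DS = V_DD − I_D(R_D+R_S) = 9.1 − 0.324×4.12 = 7.77 V.
Saturation requires V_DS ≥ V_GS − V_t = 0.636 V; 7.77 ≥ 0.636 ✓.

I_D ≈ 0.32 mA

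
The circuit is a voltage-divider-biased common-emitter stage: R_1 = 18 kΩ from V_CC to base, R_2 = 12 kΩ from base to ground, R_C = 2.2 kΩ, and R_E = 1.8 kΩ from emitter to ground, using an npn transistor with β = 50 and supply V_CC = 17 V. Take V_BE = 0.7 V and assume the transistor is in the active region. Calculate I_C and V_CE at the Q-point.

I_C ≈ 3.1 mA, V_CE ≈ 4.6 V

Thevenize the base divider: V_Th = V_CC·R_2/(R_1+R_2) = 17×12/30 = 6.8 V, R_Th = R_1‖R_2 = 7.2 kΩ.
Base-emitter loop: V_Th = I_B·R_Th + V_BE + (β+1)I_B·R_E, so I_B = (6.8 − 0.7) / (7.2 + 51×1.8) = 0.0616 mA.
I_C = β·I_B = 50×0.0616 = 3.08 mA, and I_E = (β+1)I_B = 3.14 mA.
V_CE = V_CC − I_C·R_C − I_E·R_E = 17 − 3.08×2.2 − 3.14×1.8 = 4.57 V.
V_CE = 4.57 V > 0.2 V confirms active-region operation.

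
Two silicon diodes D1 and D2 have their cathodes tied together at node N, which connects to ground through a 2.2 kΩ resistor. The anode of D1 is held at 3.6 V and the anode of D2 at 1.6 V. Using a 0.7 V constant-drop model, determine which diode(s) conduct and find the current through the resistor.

Only D1 conducts; I_R ≈ 1.3 mA

Assume both conduct. Then node N would need to be at both 3.6−0.7 = 2.9 V and 1.6−0.7 = 0.9 V, which is impossible.
Assume only D1 conducts: V_N = 3.6 − 0.7 = 2.9 V, so I_R = 2.9/2.2 = 1.32 mA.
Check D2: its anode-to-cathode voltage is 1.6 − 2.9 = -1.3 V < 0.7 V, so it is off. The assumption is consistent.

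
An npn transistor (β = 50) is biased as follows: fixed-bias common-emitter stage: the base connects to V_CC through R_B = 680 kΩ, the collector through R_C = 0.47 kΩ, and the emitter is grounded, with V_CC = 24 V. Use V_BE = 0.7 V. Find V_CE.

Base loop: V_CC = I_B·R_B + V_BE, so I_B = (24 − 0.7)/680 kΩ = 0.0343 mA.
In the active region I_C = β·I_B = 50 × 0.0343 = 1.71 mA.
Collector loop: V_CE = V_CC − I_C·R_C = 24 − 1.71×0.47 = 23.2 V.
Since V_CE = 23.2 V > V_CE(sat) ≈ 0.2 V, the transistor is in the active region as assumed.

V_CE ≈ 23 V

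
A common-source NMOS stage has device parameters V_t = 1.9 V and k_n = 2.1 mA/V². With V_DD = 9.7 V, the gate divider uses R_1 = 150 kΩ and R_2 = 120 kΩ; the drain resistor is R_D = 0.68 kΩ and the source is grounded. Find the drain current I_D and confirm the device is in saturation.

V_G = V_DD·R_2/(R_1+R_2) = 9.7×120/270 = 4.31 V. With the source grounded, V_GS = V_G = 4.31 V.
Assume saturation: I_D = (k_n/2)(V_GS − V_t)² = (2.1/2)×(4.31 − 1.9)² = 1.05×2.41² = 6.1 mA.
V_DS = V_DD − I_D·R_D = 9.7 − 6.1×0.68 = 5.55 V.
Saturation requires V_DS ≥ V_GS − V_t = 2.41 V; 5.55 ≥ 2.41 ✓.

I_D ≈ 6.1 mA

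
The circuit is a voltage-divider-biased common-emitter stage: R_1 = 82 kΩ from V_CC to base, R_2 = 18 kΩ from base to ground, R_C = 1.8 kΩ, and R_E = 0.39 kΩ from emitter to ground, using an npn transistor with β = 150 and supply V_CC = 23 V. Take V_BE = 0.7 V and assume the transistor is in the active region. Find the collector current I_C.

Thevenize the base divider: V_Th = V_CC·R_2/(R_1+R_2) = 23×18/100 = 4.14 V, R_Th = R_1‖R_2 = 14.8 kΩ.
Base-emitter loop: V_Th = I_B·R_Th + V_BE + (β+1)I_B·R_E, so I_B = (4.14 − 0.7) / (14.8 + 151×0.39) = 0.0467 mA.
I_C = β·I_B = 150×0.0467 = 7.01 mA, and I_E = (β+1)I_B = 7.05 mA.
V_CE = V_CC − I_C·R_C − I_E·R_E = 23 − 7.01×1.8 − 7.05×0.39 = 7.64 V.
V_CE = 7.64 V > 0.2 V confirms active-region operation.

I_C ≈ 7 mA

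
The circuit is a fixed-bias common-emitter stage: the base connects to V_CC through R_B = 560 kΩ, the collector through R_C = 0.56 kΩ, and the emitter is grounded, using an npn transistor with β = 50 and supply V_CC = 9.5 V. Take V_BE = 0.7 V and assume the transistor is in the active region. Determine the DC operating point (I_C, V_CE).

Base loop: V_CC = I_B·R_B + V_BE, so I_B = (9.5 − 0.7)/560 kΩ = 0.0157 mA.
In the active region I_C = β·I_B = 50 × 0.0157 = 0.786 mA.
Collector loop: V_CE = V_CC − I_C·R_C = 9.5 − 0.786×0.56 = 9.06 V.
Since V_CE = 9.06 V > V_CE(sat) ≈ 0.2 V, the transistor is in the active region as assumed.

I_C ≈ 0.79 mA, V_CE ≈ 9.1 V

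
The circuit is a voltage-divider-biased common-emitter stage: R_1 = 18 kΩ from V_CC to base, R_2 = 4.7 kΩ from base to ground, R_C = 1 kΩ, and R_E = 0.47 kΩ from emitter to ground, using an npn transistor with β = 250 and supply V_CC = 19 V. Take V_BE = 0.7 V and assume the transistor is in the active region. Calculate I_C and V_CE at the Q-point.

Thevenize the base divider: V_Th = V_CC·R_2/(R_1+R_2) = 19×4.7/22.7 = 3.93 V, R_Th = R_1‖R_2 = 3.73 kΩ.
Base-emitter loop: V_Th = I_B·R_Th + V_BE + (β+1)I_B·R_E, so I_B = (3.93 − 0.7) / (3.73 + 251×0.47) = 0.0266 mA.
I_C = β·I_B = 250×0.0266 = 6.64 mA, and I_E = (β+1)I_B = 6.67 mA.
V_CE = V_CC − I_C·R_C − I_E·R_E = 19 − 6.64×1 − 6.67×0.47 = 9.22 V.
V_CE = 9.22 V > 0.2 V confirms active-region operation.

I_C ≈ 6.6 mA, V_CE ≈ 9.2 V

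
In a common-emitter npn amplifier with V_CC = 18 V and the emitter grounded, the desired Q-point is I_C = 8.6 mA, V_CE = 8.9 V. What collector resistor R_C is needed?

Collector loop: V_CC = I_C·R_C + V_CE.
R_C = (V_CC − V_CE)/I_C = (18 − 8.9)/8.6 = 1.06 kΩ.

R_C ≈ 1.1 kΩ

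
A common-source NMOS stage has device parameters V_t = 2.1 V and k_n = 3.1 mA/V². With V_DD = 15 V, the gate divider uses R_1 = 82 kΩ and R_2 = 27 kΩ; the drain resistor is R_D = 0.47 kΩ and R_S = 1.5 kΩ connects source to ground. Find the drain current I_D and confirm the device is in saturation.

I_D ≈ 0.65 mA

V_G = V_DD·R_2/(R_1+R_2) = 15×27/109 = 3.72 V.
Assume saturation: I_D = (k_n/2)(V_GS − V_t)² with V_GS = V_G − I_D·R_S = 3.72 − 1.5·I_D.
Substituting gives 3.49·I_D² − 8.51·I_D + 4.05 = 0, with roots I_D = 0.647 or 1.79 mA.
The root I_D = 1.79 mA gives V_GS = 1.02 V ≤ V_t, so take I_D = 0.647 mA.
Then V_GS = 2.75 V and V_DS = V_DD − I_D(R_D+R_S) = 15 − 0.647×1.97 = 13.7 V.
Saturation requires V_DS ≥ V_GS − V_t = 0.646 V; 13.7 ≥ 0.646 ✓.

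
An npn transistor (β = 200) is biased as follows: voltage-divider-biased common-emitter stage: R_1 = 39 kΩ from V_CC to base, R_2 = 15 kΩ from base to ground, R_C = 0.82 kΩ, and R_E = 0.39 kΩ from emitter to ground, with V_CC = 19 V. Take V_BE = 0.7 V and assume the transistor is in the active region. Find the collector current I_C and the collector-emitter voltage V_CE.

Thevenize the base divider: V_Th = V_CC·R_2/(R_1+R_2) = 19×15/54 = 5.28 V, R_Th = R_1‖R_2 = 10.8 kΩ.
Base-emitter loop: V_Th = I_B·R_Th + V_BE + (β+1)I_B·R_E, so I_B = (5.28 − 0.7) / (10.8 + 201×0.39) = 0.0513 mA.
I_C = β·I_B = 200×0.0513 = 10.3 mA, and I_E = (β+1)I_B = 10.3 mA.
V_CE = V_CC − I_C·R_C − I_E·R_E = 19 − 10.3×0.82 − 10.3×0.39 = 6.56 V.
V_CE = 6.56 V > 0.2 V confirms active-region operation.

I_C ≈ 10 mA, V_CE ≈ 6.6 V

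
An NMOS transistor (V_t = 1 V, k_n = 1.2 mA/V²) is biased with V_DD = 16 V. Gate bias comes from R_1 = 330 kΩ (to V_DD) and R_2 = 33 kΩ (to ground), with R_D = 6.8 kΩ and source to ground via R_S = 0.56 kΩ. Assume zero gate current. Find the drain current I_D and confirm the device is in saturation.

I_D ≈ 0.096 mA

V_G = V_DD·R_2/(R_1+R_2) = 16×33/363 = 1.45 V.
Assume saturation: I_D = (k_n/2)(V_GS − V_t)² with V_GS = V_G − I_D·R_S = 1.45 − 0.56·I_D.
Substituting gives 0.188·I_D² − 1.31·I_D + 0.124 = 0, with roots I_D = 0.0963 or 6.84 mA.
The root I_D = 6.84 mA gives V_GS = -2.38 V ≤ V_t, so take I_D = 0.0963 mA.
Then V_GS = 1.4 V and V_DS = V_DD − I_D(R_D+R_S) = 16 − 0.0963×7.36 = 15.3 V.
Saturation requires V_DS ≥ V_GS − V_t = 0.401 V; 15.3 ≥ 0.401 ✓.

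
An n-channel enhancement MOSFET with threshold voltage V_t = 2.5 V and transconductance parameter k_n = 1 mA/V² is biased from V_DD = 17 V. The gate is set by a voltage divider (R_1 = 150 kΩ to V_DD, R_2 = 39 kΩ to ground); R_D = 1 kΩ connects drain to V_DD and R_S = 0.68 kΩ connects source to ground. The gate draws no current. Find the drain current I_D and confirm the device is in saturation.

I_D ≈ 0.32 mA

V_G = V_DD·R_2/(R_1+R_2) = 17×39/189 = 3.51 V.
Assume saturation: I_D = (k_n/2)(V_GS − V_t)² with V_GS = V_G − I_D·R_S = 3.51 − 0.68·I_D.
Substituting gives 0.231·I_D² − 1.69·I_D + 0.508 = 0, with roots I_D = 0.315 or 6.97 mA.
The root I_D = 6.97 mA gives V_GS = -1.23 V ≤ V_t, so take I_D = 0.315 mA.
Then V_GS = 3.29 V and V_DS = V_DD − I_D(R_D+R_S) = 17 − 0.315×1.68 = 16.5 V.
Saturation requires V_DS ≥ V_GS − V_t = 0.794 V; 16.5 ≥ 0.794 ✓.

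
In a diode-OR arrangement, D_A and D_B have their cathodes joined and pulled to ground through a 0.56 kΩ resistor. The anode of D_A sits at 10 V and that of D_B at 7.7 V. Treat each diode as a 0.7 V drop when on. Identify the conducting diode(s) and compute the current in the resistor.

Assume both conduct. Then node N would need to be at both 10−0.7 = 9.3 V and 7.7−0.7 = 7 V, which is impossible.
Assume only D_A conducts: V_N = 10 − 0.7 = 9.3 V, so I_R = 9.3/0.56 = 16.6 mA.
Check D_B: its anode-to-cathode voltage is 7.7 − 9.3 = -1.6 V < 0.7 V, so it is off. The assumption is consistent.

Only D_A conducts; I_R ≈ 17 mA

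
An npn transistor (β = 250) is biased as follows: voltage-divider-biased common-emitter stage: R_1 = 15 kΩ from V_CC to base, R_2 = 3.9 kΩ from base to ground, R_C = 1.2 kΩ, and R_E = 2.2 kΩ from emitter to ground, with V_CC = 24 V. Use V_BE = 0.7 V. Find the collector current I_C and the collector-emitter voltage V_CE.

Thevenize the base divider: V_Th = V_CC·R_2/(R_1+R_2) = 24×3.9/18.9 = 4.95 V, R_Th = R_1‖R_2 = 3.1 kΩ.
Base-emitter loop: V_Th = I_B·R_Th + V_BE + (β+1)I_B·R_E, so I_B = (4.95 − 0.7) / (3.1 + 251×2.2) = 0.00766 mA.
I_C = β·I_B = 250×0.00766 = 1.91 mA, and I_E = (β+1)I_B = 1.92 mA.
V_CE = V_CC − I_C·R_C − I_E·R_E = 24 − 1.91×1.2 − 1.92×2.2 = 17.5 V.
V_CE = 17.5 V > 0.2 V confirms active-region operation.

I_C ≈ 1.9 mA, V_CE ≈ 17 V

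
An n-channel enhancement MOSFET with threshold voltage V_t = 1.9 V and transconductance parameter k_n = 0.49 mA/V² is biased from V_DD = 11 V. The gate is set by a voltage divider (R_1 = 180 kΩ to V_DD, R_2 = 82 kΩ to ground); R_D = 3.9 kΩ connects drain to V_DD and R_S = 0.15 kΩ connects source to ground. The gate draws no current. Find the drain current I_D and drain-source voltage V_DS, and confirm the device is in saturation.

V_G = V_DD·R_2/(R_1+R_2) = 11×82/262 = 3.44 V.
Assume saturation: I_D = (k_n/2)(V_GS − V_t)² with V_GS = V_G − I_D·R_S = 3.44 − 0.15·I_D.
Substituting gives 0.00551·I_D² − 1.11·I_D + 0.583 = 0, with roots I_D = 0.525 or 201 mA.
The root I_D = 201 mA gives V_GS = -26.8 V ≤ V_t, so take I_D = 0.525 mA.
Then V_GS = 3.36 V and V_DS = V_DD − I_D(R_D+R_S) = 11 − 0.525×4.05 = 8.87 V.
Saturation requires V_DS ≥ V_GS − V_t = 1.46 V; 8.87 ≥ 1.46 ✓.

I_D ≈ 0.53 mA, V_DS ≈ 8.9 V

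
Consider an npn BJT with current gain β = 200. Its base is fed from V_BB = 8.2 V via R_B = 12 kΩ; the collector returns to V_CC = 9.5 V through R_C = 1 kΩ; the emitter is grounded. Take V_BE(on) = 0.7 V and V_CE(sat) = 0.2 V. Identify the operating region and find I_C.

saturation; I_C ≈ 9.3 mA

Assume active: I_B = (8.2 − 0.7)/12 = 0.625 mA, giving I_C = β·I_B = 125 mA.
But then V_CE = 9.5 − 125×1 = -115 V < V_CE(sat) = 0.2 V — impossible in the active region.
So the transistor is saturated. With V_CE = 0.2 V, I_C = (V_CC − 0.2)/R_C = 9.3/1 = 9.3 mA.
Check: β·I_B = 125 mA > I_C = 9.3 mA, confirming saturation.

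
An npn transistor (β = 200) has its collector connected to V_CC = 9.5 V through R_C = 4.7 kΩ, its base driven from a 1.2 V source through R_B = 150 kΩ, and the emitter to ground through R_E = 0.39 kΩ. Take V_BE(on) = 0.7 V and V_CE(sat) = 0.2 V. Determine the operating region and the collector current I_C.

active; I_C ≈ 0.44 mA

Assume active. Base-emitter loop: I_B = (V_BB − V_BE)/(R_B + (β+1)R_E) = (1.2 − 0.7)/(150 + 201×0.39) = 0.00219 mA.
I_C = β·I_B = 200×0.00219 = 0.438 mA.
V_CE = V_CC − I_C·R_C − I_E·R_E = 9.5 − 0.438×4.7 − 0.44×0.39 = 7.27 V > V_CE(sat), so the active-region assumption holds.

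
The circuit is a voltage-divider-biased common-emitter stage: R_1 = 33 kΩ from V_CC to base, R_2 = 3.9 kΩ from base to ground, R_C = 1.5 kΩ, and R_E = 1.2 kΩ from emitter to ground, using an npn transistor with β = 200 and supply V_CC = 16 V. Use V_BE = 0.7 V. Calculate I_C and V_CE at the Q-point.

I_C ≈ 0.81 mA, V_CE ≈ 14 V

Thevenize the base divider: V_Th = V_CC·R_2/(R_1+R_2) = 16×3.9/36.9 = 1.69 V, R_Th = R_1‖R_2 = 3.49 kΩ.
Base-emitter loop: V_Th = I_B·R_Th + V_BE + (β+1)I_B·R_E, so I_B = (1.69 − 0.7) / (3.49 + 201×1.2) = 0.00405 mA.
I_C = β·I_B = 200×0.00405 = 0.81 mA, and I_E = (β+1)I_B = 0.814 mA.
V_CE = V_CC − I_C·R_C − I_E·R_E = 16 − 0.81×1.5 − 0.814×1.2 = 13.8 V.
V_CE = 13.8 V > 0.2 V confirms active-region operation.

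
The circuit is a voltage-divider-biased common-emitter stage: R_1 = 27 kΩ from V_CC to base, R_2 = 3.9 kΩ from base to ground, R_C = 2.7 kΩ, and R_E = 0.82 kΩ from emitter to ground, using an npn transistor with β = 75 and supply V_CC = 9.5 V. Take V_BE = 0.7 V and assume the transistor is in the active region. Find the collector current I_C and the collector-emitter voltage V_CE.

I_C ≈ 0.57 mA, V_CE ≈ 7.5 V

Thevenize the base divider: V_Th = V_CC·R_2/(R_1+R_2) = 9.5×3.9/30.9 = 1.2 V, R_Th = R_1‖R_2 = 3.41 kΩ.
Base-emitter loop: V_Th = I_B·R_Th + V_BE + (β+1)I_B·R_E, so I_B = (1.2 − 0.7) / (3.41 + 76×0.82) = 0.00759 mA.
I_C = β·I_B = 75×0.00759 = 0.569 mA, and I_E = (β+1)I_B = 0.577 mA.
V_CE = V_CC − I_C·R_C − I_E·R_E = 9.5 − 0.569×2.7 − 0.577×0.82 = 7.49 V.
V_CE = 7.49 V > 0.2 V confirms active-region operation.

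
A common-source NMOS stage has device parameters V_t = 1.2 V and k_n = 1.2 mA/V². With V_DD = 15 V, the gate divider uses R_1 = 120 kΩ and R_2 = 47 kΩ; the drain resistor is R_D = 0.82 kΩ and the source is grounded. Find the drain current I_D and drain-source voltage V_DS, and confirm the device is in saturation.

V_G = V_DD·R_2/(R_1+R_2) = 15×47/167 = 4.22 V. With the source grounded, V_GS = V_G = 4.22 V.
Assume saturation: I_D = (k_n/2)(V_GS − V_t)² = (1.2/2)×(4.22 − 1.2)² = 0.6×3.02² = 5.48 mA.
V_DS = V_DD − I_D·R_D = 15 − 5.48×0.82 = 10.5 V.
Saturation requires V_DS ≥ V_GS − V_t = 3.02 V; 10.5 ≥ 3.02 ✓.

I_D ≈ 5.5 mA, V_DS ≈ 11 V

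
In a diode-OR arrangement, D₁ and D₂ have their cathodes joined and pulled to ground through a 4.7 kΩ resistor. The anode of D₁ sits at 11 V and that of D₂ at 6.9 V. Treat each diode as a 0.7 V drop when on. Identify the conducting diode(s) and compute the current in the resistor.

Only D₁ conducts; I_R ≈ 2.2 mA

Assume both conduct. Then node N would need to be at both 11−0.7 = 10.3 V and 6.9−0.7 = 6.2 V, which is impossible.
Assume only D₁ conducts: V_N = 11 − 0.7 = 10.3 V, so I_R = 10.3/4.7 = 2.19 mA.
Check D₂: its anode-to-cathode voltage is 6.9 − 10.3 = -3.4 V < 0.7 V, so it is off. The assumption is consistent.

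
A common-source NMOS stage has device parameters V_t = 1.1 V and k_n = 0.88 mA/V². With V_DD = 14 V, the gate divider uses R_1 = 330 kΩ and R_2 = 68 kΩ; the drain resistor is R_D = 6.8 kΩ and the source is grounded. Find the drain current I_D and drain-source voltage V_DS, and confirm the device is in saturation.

I_D ≈ 0.73 mA, V_DS ≈ 9 V

V_G = V_DD·R_2/(R_1+R_2) = 14×68/398 = 2.39 V. With the source grounded, V_GS = V_G = 2.39 V.
Assume saturation: I_D = (k_n/2)(V_GS − V_t)² = (0.88/2)×(2.39 − 1.1)² = 0.44×1.29² = 0.734 mA.
V_DS = V_DD − I_D·R_D = 14 − 0.734×6.8 = 9.01 V.
Saturation requires V_DS ≥ V_GS − V_t = 1.29 V; 9.01 ≥ 1.29 ✓.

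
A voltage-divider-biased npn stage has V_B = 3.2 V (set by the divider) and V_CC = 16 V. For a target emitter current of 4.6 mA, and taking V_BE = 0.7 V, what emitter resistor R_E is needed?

R_E ≈ 0.54 kΩ

V_E = V_B − V_BE = 3.2 − 0.7 = 2.5 V.
R_E = V_E / I_E = 2.5 / 4.6 = 0.543 kΩ.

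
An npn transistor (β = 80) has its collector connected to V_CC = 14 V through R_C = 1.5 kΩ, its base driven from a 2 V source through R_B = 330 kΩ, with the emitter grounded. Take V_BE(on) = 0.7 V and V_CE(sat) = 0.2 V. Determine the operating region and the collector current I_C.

active; I_C ≈ 0.32 mA

Assume active. Base-emitter loop: I_B = (V_BB − V_BE)/R_B = (2 − 0.7)/330 = 0.00394 mA.
I_C = β·I_B = 80×0.00394 = 0.315 mA.
V_CE = V_CC − I_C·R_C = 14 − 0.315×1.5 = 13.5 V > V_CE(sat), so the active-region assumption holds.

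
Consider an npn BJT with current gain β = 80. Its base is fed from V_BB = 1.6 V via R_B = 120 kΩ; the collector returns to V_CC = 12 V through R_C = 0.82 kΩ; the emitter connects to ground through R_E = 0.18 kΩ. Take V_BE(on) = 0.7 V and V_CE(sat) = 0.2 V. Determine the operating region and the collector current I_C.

active; I_C ≈ 0.53 mA

Assume active. Base-emitter loop: I_B = (V_BB − V_BE)/(R_B + (β+1)R_E) = (1.6 − 0.7)/(120 + 81×0.18) = 0.00669 mA.
I_C = β·I_B = 80×0.00669 = 0.535 mA.
V_CE = V_CC − I_C·R_C − I_E·R_E = 12 − 0.535×0.82 − 0.542×0.18 = 11.5 V > V_CE(sat), so the active-region assumption holds.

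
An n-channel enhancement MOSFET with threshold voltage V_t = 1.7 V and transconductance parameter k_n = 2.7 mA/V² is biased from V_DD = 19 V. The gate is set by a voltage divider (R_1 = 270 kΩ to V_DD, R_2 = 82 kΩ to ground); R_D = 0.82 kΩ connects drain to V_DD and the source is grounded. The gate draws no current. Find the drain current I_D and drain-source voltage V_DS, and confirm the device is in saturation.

I_D ≈ 10 mA, V_DS ≈ 11 V

V_G = V_DD·R_2/(R_1+R_2) = 19×82/352 = 4.43 V. With the source grounded, V_GS = V_G = 4.43 V.
Assume saturation: I_D = (k_n/2)(V_GS − V_t)² = (2.7/2)×(4.43 − 1.7)² = 1.35×2.73² = 10 mA.
V_DS = V_DD − I_D·R_D = 19 − 10×0.82 = 10.8 V.
Saturation requires V_DS ≥ V_GS − V_t = 2.73 V; 10.8 ≥ 2.73 ✓.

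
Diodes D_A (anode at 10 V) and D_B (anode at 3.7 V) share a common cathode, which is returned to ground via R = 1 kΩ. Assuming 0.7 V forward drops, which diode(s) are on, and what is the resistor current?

Assume both conduct. Then node N would need to be at both 10−0.7 = 9.3 V and 3.7−0.7 = 3 V, which is impossible.
Assume only D_A conducts: V_N = 10 − 0.7 = 9.3 V, so I_R = 9.3/1 = 9.3 mA.
Check D_B: its anode-to-cathode voltage is 3.7 − 9.3 = -5.6 V < 0.7 V, so it is off. The assumption is consistent.

Only D_A conducts; I_R ≈ 9.3 mA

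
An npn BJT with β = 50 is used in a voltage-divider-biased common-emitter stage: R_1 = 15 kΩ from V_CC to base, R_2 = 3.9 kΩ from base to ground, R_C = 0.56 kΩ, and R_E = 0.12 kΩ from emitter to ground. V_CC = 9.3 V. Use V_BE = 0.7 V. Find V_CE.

V_CE ≈ 4.8 V

Thevenize the base divider: V_Th = V_CC·R_2/(R_1+R_2) = 9.3×3.9/18.9 = 1.92 V, R_Th = R_1‖R_2 = 3.1 kΩ.
Base-emitter loop: V_Th = I_B·R_Th + V_BE + (β+1)I_B·R_E, so I_B = (1.92 − 0.7) / (3.1 + 51×0.12) = 0.132 mA.
I_C = β·I_B = 50×0.132 = 6.61 mA, and I_E = (β+1)I_B = 6.75 mA.
V_CE = V_CC − I_C·R_C − I_E·R_E = 9.3 − 6.61×0.56 − 6.75×0.12 = 4.79 V.
V_CE = 4.79 V > 0.2 V confirms active-region operation.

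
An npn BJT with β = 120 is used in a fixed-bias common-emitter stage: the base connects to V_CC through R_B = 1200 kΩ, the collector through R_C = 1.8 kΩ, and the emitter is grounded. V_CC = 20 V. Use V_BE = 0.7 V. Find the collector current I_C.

I_C ≈ 1.9 mA

Base loop: V_CC = I_B·R_B + V_BE, so I_B = (20 − 0.7)/1200 kΩ = 0.0161 mA.
In the active region I_C = β·I_B = 120 × 0.0161 = 1.93 mA.
Collector loop: V_CE = V_CC − I_C·R_C = 20 − 1.93×1.8 = 16.5 V.
Since V_CE = 16.5 V > V_CE(sat) ≈ 0.2 V, the transistor is in the active region as assumed.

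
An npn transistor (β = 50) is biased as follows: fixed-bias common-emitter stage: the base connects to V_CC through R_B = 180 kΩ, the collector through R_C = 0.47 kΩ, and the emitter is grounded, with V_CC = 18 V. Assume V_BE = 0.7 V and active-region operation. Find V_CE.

Base loop: V_CC = I_B·R_B + V_BE, so I_B = (18 − 0.7)/180 kΩ = 0.0961 mA.
In the active region I_C = β·I_B = 50 × 0.0961 = 4.81 mA.
Collector loop: V_CE = V_CC − I_C·R_C = 18 − 4.81×0.47 = 15.7 V.
Since V_CE = 15.7 V > V_CE(sat) ≈ 0.2 V, the transistor is in the active region as assumed.

V_CE ≈ 16 V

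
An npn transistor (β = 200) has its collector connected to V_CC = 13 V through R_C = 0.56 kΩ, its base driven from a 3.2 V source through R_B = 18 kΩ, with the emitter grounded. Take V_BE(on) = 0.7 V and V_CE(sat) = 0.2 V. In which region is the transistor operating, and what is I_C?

Assume active: I_B = (3.2 − 0.7)/18 = 0.139 mA, giving I_C = β·I_B = 27.8 mA.
But then V_CE = 13 − 27.8×0.56 = -2.56 V < V_CE(sat) = 0.2 V — impossible in the active region.
So the transistor is saturated. With V_CE = 0.2 V, I_C = (V_CC − 0.2)/R_C = 12.8/0.56 = 22.9 mA.
Check: β·I_B = 27.8 mA > I_C = 22.9 mA, confirming saturation.

saturation; I_C ≈ 23 mA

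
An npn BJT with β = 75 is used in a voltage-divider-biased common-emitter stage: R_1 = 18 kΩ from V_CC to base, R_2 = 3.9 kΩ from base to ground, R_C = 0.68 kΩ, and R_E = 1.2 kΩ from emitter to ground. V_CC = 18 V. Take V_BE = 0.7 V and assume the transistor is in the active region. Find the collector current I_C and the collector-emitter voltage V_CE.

Thevenize the base divider: V_Th = V_CC·R_2/(R_1+R_2) = 18×3.9/21.9 = 3.21 V, R_Th = R_1‖R_2 = 3.21 kΩ.
Base-emitter loop: V_Th = I_B·R_Th + V_BE + (β+1)I_B·R_E, so I_B = (3.21 − 0.7) / (3.21 + 76×1.2) = 0.0265 mA.
I_C = β·I_B = 75×0.0265 = 1.99 mA, and I_E = (β+1)I_B = 2.02 mA.
V_CE = V_CC − I_C·R_C − I_E·R_E = 18 − 1.99×0.68 − 2.02×1.2 = 14.2 V.
V_CE = 14.2 V > 0.2 V confirms active-region operation.

I_C ≈ 2 mA, V_CE ≈ 14 V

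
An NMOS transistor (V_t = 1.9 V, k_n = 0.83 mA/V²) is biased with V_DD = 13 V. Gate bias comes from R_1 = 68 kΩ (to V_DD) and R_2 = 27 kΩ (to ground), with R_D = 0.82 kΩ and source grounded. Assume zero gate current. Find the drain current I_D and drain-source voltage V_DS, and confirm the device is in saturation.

I_D ≈ 1.3 mA, V_DS ≈ 12 V

V_G = V_DD·R_2/(R_1+R_2) = 13×27/95 = 3.69 V. With the source grounded, V_GS = V_G = 3.69 V.
Assume saturation: I_D = (k_n/2)(V_GS − V_t)² = (0.83/2)×(3.69 − 1.9)² = 0.415×1.79² = 1.34 mA.
V_DS = V_DD − I_D·R_D = 13 − 1.34×0.82 = 11.9 V.
Saturation requires V_DS ≥ V_GS − V_t = 1.79 V; 11.9 ≥ 1.79 ✓.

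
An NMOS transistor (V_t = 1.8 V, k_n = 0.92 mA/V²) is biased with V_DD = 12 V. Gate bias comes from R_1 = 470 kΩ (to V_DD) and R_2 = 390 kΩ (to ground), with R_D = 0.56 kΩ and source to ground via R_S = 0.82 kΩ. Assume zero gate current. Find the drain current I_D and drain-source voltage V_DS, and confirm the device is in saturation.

V_G = V_DD·R_2/(R_1+R_2) = 12×390/860 = 5.44 V.
Assume saturation: I_D = (k_n/2)(V_GS − V_t)² with V_GS = V_G − I_D·R_S = 5.44 − 0.82·I_D.
Substituting gives 0.309·I_D² − 3.75·I_D + 6.1 = 0, with roots I_D = 1.94 or 10.2 mA.
The root I_D = 10.2 mA gives V_GS = -2.9 V ≤ V_t, so take I_D = 1.94 mA.
Then V_GS = 3.85 V and V_DS = V_DD − I_D(R_D+R_S) = 12 − 1.94×1.38 = 9.33 V.
Saturation requires V_DS ≥ V_GS − V_t = 2.05 V; 9.33 ≥ 2.05 ✓.

I_D ≈ 1.9 mA, V_DS ≈ 9.3 V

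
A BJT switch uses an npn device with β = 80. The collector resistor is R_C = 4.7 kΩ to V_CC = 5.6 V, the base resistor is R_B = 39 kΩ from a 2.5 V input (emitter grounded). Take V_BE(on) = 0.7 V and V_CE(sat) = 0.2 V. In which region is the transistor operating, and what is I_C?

Assume active: I_B = (2.5 − 0.7)/39 = 0.0462 mA, giving I_C = β·I_B = 3.69 mA.
But then V_CE = 5.6 − 3.69×4.7 = -11.8 V < V_CE(sat) = 0.2 V — impossible in the active region.
So the transistor is saturated. With V_CE = 0.2 V, I_C = (V_CC − 0.2)/R_C = 5.4/4.7 = 1.15 mA.
Check: β·I_B = 3.69 mA > I_C = 1.15 mA, confirming saturation.

saturation; I_C ≈ 1.1 mA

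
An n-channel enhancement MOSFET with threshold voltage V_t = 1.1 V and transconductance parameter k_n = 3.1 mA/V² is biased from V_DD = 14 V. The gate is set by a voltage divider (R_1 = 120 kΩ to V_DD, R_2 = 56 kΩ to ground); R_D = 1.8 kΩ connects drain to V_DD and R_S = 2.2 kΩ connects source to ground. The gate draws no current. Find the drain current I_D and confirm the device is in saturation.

I_D ≈ 1.1 mA

V_G = V_DD·R_2/(R_1+R_2) = 14×56/176 = 4.45 V.
Assume saturation: I_D = (k_n/2)(V_GS − V_t)² with V_GS = V_G − I_D·R_S = 4.45 − 2.2·I_D.
Substituting gives 7.5·I_D² − 23.9·I_D + 17.4 = 0, with roots I_D = 1.14 or 2.05 mA.
The root I_D = 2.05 mA gives V_GS = -0.0492 V ≤ V_t, so take I_D = 1.14 mA.
Then V_GS = 1.96 V and V_DS = V_DD − I_D(R_D+R_S) = 14 − 1.14×4 = 9.46 V.
Saturation requires V_DS ≥ V_GS − V_t = 0.856 V; 9.46 ≥ 0.856 ✓.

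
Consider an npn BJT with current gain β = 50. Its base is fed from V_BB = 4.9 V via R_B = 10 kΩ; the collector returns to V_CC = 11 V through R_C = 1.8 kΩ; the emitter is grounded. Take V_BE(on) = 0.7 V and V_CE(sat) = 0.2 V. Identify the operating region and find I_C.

saturation; I_C ≈ 6 mA

Assume active: I_B = (4.9 − 0.7)/10 = 0.42 mA, giving I_C = β·I_B = 21 mA.
But then V_CE = 11 − 21×1.8 = -26.8 V < V_CE(sat) = 0.2 V — impossible in the active region.
So the transistor is saturated. With V_CE = 0.2 V, I_C = (V_CC − 0.2)/R_C = 10.8/1.8 = 6 mA.
Check: β·I_B = 21 mA > I_C = 6 mA, confirming saturation.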